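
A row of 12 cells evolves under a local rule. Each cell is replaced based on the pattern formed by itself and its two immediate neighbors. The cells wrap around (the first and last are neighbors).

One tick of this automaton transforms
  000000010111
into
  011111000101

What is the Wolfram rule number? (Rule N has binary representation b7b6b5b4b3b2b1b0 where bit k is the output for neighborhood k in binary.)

position 10: 111 → 0  (bit 7 = 0)
position 11: 110 → 1  (bit 6 = 1)
position 8: 101 → 0  (bit 5 = 0)
position 0: 100 → 0  (bit 4 = 0)
position 9: 011 → 1  (bit 3 = 1)
position 7: 010 → 0  (bit 2 = 0)
position 6: 001 → 0  (bit 1 = 0)
position 1: 000 → 1  (bit 0 = 1)
bits b7..b0 = 01001001 = 73

73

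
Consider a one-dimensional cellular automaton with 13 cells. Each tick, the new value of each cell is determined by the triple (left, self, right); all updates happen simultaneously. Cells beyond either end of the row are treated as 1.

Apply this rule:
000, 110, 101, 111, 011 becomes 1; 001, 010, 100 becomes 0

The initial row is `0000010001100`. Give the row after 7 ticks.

tick 1: 0111000101100
tick 2: 1111010011100
tick 3: 1111100011100
tick 4: 1111101011100
tick 5: 1111110111100
tick 6: 1111111111100
tick 7: 1111111111100

1111111111100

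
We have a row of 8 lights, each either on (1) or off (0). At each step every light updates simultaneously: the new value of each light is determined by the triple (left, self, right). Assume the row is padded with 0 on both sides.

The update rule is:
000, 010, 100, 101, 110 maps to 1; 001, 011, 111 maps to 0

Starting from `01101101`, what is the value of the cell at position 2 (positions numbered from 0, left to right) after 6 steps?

00110111
10011001
11001101
01100111
00110001
10011101
position 2 holds 0

0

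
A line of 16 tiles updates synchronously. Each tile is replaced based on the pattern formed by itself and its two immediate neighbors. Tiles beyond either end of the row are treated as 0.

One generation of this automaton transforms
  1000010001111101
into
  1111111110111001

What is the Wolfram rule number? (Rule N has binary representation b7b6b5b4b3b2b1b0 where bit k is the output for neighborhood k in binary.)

151

position 10: 111 → 1  (bit 7 = 1)
position 13: 110 → 0  (bit 6 = 0)
position 14: 101 → 0  (bit 5 = 0)
position 1: 100 → 1  (bit 4 = 1)
position 9: 011 → 0  (bit 3 = 0)
position 0: 010 → 1  (bit 2 = 1)
position 4: 001 → 1  (bit 1 = 1)
position 2: 000 → 1  (bit 0 = 1)
bits b7..b0 = 10010111 = 151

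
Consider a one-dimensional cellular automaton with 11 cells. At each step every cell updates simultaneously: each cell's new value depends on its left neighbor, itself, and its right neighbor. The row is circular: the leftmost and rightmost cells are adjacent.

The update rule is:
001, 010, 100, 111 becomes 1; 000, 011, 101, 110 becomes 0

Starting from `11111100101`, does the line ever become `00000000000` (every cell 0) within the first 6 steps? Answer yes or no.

11111011100
01110001011
00101011000
01101000100
10001101110
11010000100
step 6 is 11010000100, still not uniform 0

no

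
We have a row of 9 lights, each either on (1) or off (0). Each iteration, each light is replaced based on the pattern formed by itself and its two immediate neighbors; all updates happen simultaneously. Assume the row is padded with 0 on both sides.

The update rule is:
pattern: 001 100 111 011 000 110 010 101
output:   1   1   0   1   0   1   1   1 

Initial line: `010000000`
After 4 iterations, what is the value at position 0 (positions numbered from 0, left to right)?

111000000
101100000
111110000
100011000
position 0 holds 1

1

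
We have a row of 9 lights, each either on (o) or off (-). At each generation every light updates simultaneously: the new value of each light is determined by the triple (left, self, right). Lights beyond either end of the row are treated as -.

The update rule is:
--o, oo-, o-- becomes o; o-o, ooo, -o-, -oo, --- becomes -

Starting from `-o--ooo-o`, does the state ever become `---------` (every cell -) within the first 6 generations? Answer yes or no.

o-oo--o--
---ooo-o-
--o--o--o
-o-oo-oo-
o---o--oo
-o-o-oo-o
generation 6 is -o-o-oo-o, still not uniform -

no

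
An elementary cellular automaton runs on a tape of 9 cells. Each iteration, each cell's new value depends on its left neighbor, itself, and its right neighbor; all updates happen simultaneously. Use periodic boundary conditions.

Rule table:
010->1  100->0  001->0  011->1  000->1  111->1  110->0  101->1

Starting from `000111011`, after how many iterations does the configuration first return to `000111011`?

18

iteration 1: 010110110
iteration 2: 011101100
iteration 3: 011011001
iteration 4: 110110001
iteration 5: 101100101
iteration 6: 011000111
iteration 7: 110010110
iteration 8: 100011101
iteration 9: 001011011
iteration 10: 001110110
iteration 11: 101101100
iteration 12: 111011000
iteration 13: 110110010
iteration 14: 101100011
iteration 15: 011001011
iteration 16: 110001110
iteration 17: 100101101
iteration 18: 000111011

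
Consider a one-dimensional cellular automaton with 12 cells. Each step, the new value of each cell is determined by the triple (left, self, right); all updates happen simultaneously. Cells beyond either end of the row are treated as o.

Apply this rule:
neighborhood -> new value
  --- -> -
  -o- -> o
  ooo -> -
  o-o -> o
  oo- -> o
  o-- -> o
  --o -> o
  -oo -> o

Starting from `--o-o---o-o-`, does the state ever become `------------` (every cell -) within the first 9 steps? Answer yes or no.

step 1: oooooo-ooooo
step 2: -----ooo----
step 3: o---oo-oo--o
step 4: oo-ooooooooo
step 5: -ooo--------
step 6: oo-oo------o
step 7: -ooooo----oo
step 8: oo---oo--oo-
step 9: -oo-oooooooo
step 9 is -oo-oooooooo, still not uniform -

no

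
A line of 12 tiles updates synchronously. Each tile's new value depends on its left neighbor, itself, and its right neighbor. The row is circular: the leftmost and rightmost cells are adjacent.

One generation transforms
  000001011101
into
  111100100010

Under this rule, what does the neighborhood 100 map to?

1

At position 0 the neighborhood is 100; the next row has 1 there.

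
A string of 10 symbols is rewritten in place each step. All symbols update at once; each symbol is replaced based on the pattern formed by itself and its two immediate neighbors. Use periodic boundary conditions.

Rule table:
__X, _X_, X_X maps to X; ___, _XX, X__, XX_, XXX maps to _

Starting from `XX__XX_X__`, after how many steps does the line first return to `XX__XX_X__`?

step 1: ___X__XX_X
step 2: __XX_X__XX
step 3: _X__XX_X__
step 4: XX_X__XX__
step 5: __XX_X___X
step 6: _X__XX__XX
step 7: XX_X___X__
step 8: __XX__XX_X
step 9: _X___X__XX
step 10: XX__XX_X__

10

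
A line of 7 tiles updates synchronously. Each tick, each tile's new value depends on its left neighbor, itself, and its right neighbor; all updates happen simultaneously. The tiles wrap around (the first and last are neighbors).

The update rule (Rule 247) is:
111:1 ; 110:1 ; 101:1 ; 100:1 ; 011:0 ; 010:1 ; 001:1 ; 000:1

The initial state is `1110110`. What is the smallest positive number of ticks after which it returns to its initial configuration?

0111011
1011101
1101110
0110111
1011011
1101101
1110110

7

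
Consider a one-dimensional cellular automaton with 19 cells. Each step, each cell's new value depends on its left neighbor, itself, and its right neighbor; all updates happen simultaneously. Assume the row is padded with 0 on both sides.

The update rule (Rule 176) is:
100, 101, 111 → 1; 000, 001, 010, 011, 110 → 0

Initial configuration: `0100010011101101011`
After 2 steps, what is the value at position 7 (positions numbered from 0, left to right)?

0010001001010010100
0001000100101001010
position 7 holds 1

1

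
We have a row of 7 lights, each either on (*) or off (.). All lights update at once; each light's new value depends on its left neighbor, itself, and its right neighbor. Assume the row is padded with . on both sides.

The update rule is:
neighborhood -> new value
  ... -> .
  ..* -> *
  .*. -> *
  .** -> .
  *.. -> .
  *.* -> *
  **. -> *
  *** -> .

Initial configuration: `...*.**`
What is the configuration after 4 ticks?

..***.*
.*..***
**.*..*
.***.**

.***.**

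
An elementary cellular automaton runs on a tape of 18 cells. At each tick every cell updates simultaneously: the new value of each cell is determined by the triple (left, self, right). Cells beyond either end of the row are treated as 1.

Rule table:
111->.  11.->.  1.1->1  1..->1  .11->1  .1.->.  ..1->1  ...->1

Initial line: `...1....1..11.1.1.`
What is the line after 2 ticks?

tick 1: 111.1111.111.1.1.1
tick 2: ...11...11..1.1.11

...11...11..1.1.11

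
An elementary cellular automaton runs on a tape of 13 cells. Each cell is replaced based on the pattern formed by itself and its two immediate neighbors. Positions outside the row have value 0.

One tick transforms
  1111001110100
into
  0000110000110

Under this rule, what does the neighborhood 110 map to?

At position 3 the neighborhood is 110; the next row has 0 there.

0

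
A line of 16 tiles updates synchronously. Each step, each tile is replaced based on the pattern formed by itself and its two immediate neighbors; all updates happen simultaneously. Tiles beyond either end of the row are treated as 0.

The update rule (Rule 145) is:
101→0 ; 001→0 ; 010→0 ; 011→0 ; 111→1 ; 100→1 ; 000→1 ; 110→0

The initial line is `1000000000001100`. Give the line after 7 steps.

step 1: 0111111111100011
step 2: 0011111111011000
step 3: 1001111110000111
step 4: 0100111101110010
step 5: 0010011000101001
step 6: 1001000110000100
step 7: 0100110001110011

0100110001110011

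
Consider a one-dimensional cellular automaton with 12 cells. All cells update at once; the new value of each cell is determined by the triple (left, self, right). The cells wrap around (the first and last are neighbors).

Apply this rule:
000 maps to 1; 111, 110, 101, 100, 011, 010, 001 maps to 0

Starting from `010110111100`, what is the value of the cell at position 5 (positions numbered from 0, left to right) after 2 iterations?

iteration 1: 000000000001
iteration 2: 011111111100
position 5 holds 1

1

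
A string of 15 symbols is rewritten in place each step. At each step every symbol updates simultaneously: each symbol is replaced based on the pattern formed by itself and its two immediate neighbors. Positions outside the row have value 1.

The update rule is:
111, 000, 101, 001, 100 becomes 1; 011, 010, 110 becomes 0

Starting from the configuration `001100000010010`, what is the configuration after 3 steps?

010010110101101

110011111101101
101101111010010
010010110101101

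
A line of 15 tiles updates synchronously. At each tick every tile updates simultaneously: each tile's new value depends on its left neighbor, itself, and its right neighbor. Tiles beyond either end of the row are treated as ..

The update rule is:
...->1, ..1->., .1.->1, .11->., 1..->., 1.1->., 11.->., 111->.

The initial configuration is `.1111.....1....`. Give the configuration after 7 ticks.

......111.1.111
11111.....1....
......111.1.111  (repeats tick 1; period 2)
tick 7: ......111.1.111

......111.1.111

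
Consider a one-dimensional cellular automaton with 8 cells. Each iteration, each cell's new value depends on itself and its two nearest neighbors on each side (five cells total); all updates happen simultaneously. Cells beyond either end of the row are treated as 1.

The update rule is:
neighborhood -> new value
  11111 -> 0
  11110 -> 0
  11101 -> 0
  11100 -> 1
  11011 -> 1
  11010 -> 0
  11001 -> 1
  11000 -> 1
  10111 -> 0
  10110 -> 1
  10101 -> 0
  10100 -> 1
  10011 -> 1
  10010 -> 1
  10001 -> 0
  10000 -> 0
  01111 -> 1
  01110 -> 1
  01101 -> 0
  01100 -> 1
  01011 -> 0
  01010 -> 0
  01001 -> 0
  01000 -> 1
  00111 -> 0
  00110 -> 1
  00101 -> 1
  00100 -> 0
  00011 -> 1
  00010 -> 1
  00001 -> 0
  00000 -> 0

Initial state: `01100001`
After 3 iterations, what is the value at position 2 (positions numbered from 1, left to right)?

0

11110010
00011110
10101001
position 2 holds 0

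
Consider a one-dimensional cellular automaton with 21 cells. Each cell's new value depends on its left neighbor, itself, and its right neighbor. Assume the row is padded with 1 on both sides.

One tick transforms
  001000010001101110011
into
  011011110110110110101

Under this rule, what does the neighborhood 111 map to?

1

At position 15 the neighborhood is 111; the next row has 1 there.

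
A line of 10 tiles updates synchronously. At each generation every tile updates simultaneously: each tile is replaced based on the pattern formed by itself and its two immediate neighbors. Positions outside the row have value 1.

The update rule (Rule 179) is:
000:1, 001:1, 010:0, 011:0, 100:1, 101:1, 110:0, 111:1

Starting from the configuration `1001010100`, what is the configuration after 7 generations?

generation 1: 0110101011
generation 2: 1001010101
generation 3: 0110101010
generation 4: 1001010101  (repeats generation 2; period 2)
generation 7: 0110101010

0110101010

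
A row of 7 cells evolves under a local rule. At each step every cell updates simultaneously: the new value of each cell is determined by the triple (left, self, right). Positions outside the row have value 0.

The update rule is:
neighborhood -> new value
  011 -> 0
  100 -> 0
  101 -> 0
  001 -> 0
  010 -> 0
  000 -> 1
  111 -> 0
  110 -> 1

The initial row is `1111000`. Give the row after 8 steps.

0001011
1100001
0101100
0000101
1110000
0010111
1000001
0011100

0011100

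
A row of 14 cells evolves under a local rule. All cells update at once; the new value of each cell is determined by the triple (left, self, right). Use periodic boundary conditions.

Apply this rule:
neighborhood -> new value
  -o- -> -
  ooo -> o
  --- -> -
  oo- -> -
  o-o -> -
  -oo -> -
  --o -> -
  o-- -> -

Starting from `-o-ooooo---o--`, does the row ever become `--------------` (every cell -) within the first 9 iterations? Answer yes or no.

yes

----ooo-------
-----o--------
--------------
all cells are - at iteration 3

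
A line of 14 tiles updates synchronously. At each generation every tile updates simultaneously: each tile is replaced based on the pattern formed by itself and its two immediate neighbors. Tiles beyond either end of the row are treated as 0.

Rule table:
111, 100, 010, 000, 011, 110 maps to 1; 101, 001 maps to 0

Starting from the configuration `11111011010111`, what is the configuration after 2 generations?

11111011010111  (fixed point — unchanged through generation 2)

11111011010111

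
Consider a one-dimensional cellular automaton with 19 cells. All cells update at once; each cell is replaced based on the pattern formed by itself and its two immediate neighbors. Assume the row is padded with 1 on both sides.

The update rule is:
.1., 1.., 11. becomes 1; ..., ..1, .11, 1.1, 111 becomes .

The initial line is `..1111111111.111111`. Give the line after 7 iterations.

.11..11.........11.

1..........1.......
11.........11......
.11.........11.....
..11.........11....
1..11.........11...
11..11.........11..
.11..11.........11.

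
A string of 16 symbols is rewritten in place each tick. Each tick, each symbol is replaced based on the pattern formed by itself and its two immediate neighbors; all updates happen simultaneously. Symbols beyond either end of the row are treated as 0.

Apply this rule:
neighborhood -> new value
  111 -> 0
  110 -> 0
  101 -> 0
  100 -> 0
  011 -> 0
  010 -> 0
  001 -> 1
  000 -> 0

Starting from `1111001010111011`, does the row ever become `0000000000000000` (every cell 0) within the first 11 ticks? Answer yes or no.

tick 1: 0000010000000000
tick 2: 0000100000000000
tick 3: 0001000000000000
tick 4: 0010000000000000
tick 5: 0100000000000000
tick 6: 1000000000000000
tick 7: 0000000000000000
all cells are 0 at tick 7

yes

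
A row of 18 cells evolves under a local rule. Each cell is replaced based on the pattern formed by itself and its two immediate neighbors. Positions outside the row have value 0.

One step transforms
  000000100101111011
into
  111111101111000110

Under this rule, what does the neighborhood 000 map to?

At position 0 the neighborhood is 000; the next row has 1 there.

1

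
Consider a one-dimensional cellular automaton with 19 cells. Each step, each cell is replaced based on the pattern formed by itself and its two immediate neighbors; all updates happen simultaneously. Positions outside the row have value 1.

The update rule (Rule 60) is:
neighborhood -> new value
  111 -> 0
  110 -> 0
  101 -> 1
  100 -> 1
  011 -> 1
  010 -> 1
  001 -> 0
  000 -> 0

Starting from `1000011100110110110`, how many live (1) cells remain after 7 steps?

9

0100010010101101101
1110011011111011011
0001010110000110110
1001111101000101101
0101000011100111011
1111100010010100110
0000010011011110101
count of 1: 9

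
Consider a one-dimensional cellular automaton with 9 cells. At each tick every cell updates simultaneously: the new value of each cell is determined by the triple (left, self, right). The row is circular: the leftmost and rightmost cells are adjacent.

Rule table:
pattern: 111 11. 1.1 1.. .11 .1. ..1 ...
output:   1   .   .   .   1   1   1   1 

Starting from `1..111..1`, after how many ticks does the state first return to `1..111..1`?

9

tick 1: ..111..11
tick 2: .111..11.
tick 3: 111..11..
tick 4: 11..11..1
tick 5: 1..11..11
tick 6: ..11..111
tick 7: .11..111.
tick 8: 11..111..
tick 9: 1..111..1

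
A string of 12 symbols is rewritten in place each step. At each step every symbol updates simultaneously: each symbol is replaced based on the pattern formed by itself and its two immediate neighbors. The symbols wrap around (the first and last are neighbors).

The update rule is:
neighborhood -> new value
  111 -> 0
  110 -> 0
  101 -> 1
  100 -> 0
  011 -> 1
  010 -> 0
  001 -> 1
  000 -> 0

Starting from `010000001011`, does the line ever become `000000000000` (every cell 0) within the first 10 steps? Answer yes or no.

no

100000010110
000000101101
000001011010
000010110100
000101101000
001011010000
010110100000
101101000000
011010000001
110100000010
step 10 is 110100000010, still not uniform 0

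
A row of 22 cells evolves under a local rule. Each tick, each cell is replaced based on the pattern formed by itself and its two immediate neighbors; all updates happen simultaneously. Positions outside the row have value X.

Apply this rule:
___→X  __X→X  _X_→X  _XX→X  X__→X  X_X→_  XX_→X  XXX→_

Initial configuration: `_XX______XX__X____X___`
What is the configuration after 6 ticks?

_XXXXXXXXXXXXXXXXXXXXX
_X____________________
_XXXXXXXXXXXXXXXXXXXXX  (repeats tick 1; period 2)
tick 6: _X____________________

_X____________________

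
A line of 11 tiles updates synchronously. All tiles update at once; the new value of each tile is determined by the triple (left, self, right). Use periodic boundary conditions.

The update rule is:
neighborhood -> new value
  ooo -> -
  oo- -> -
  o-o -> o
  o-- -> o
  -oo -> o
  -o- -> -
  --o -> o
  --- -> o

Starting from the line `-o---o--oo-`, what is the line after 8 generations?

o-ooo-ooo-o
-oo--oo--oo
oo-ooo-ooo-
o-oo--oo--o
-oo-ooo-ooo
oo-oo--oo--
o-oo-ooo-oo
-oo-oo--oo-

-oo-oo--oo-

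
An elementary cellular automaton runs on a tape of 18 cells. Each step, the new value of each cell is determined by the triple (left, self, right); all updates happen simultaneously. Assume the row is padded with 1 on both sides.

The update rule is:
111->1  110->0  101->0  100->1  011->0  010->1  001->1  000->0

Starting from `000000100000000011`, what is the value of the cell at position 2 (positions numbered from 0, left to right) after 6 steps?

1

step 1: 100001110000000101
step 2: 010010101000001100
step 3: 011110101100010011
step 4: 001100100010111101
step 5: 110011110110011000
step 6: 101101100001100101
position 2 holds 1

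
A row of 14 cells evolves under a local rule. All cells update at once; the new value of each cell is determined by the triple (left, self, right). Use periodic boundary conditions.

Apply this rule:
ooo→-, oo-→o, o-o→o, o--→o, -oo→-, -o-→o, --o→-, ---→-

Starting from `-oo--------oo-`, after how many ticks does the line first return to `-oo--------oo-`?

14

tick 1: --oo--------oo
tick 2: o--oo--------o
tick 3: oo--oo--------
tick 4: -oo--oo-------
tick 5: --oo--oo------
tick 6: ---oo--oo-----
tick 7: ----oo--oo----
tick 8: -----oo--oo---
tick 9: ------oo--oo--
tick 10: -------oo--oo-
tick 11: --------oo--oo
tick 12: o--------oo--o
tick 13: oo--------oo--
tick 14: -oo--------oo-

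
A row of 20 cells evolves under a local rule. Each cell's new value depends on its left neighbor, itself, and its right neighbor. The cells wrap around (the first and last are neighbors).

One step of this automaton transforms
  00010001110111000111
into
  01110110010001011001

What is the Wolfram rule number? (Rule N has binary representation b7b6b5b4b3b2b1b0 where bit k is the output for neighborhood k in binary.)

71

position 8: 111 → 0  (bit 7 = 0)
position 9: 110 → 1  (bit 6 = 1)
position 10: 101 → 0  (bit 5 = 0)
position 0: 100 → 0  (bit 4 = 0)
position 7: 011 → 0  (bit 3 = 0)
position 3: 010 → 1  (bit 2 = 1)
position 2: 001 → 1  (bit 1 = 1)
position 1: 000 → 1  (bit 0 = 1)
bits b7..b0 = 01000111 = 71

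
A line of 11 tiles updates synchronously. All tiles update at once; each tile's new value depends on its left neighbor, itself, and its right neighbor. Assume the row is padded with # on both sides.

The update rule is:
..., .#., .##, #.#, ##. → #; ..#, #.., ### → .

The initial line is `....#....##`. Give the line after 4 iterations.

iteration 1: .##.#.##.#.
iteration 2: ###########
iteration 3: ...........
iteration 4: .#########.

.#########.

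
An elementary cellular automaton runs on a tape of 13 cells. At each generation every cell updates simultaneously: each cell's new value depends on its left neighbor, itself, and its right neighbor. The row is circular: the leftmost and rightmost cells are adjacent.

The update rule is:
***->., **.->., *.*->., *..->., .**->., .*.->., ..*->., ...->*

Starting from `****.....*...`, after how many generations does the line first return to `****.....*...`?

2

generation 1: .....***...*.
generation 2: ****.....*...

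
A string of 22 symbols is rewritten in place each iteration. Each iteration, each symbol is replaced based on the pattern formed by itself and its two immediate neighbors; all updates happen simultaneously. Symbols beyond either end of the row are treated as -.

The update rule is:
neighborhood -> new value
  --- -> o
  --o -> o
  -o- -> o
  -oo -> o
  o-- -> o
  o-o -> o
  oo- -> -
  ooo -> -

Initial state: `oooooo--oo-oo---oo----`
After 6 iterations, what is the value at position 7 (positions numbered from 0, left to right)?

o-----ooo-oo-oooo-oooo
ooooooo--oo-oo---oo---
o------ooo-oo-oooo-ooo
oooooooo--oo-oo---oo--
o-------ooo-oo-oooo-oo
ooooooooo--oo-oo---oo-
position 7 holds o

o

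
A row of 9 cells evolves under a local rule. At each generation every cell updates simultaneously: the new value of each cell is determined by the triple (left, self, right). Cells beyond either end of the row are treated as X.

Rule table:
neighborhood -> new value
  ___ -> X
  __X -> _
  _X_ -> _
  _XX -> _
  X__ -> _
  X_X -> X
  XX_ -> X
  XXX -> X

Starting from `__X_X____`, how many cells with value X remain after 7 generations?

5

___X__XX_
_X_____XX
X__XXX__X
X___XX___
X_X__X_X_
XX____X_X
XX_XX__X_
count of X: 5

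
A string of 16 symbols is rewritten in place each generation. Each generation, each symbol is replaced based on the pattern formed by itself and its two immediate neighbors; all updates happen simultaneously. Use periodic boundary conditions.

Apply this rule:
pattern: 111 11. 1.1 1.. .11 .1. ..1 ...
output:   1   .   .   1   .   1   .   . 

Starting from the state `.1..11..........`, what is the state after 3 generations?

.11...1.........
...1..11........
...11...1.......

...11...1.......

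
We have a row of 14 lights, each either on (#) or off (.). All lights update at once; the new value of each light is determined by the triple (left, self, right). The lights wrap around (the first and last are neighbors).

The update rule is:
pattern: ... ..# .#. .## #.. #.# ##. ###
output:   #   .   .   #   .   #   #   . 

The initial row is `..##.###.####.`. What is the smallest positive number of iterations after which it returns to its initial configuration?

14

#.####.###..#.
.##..###.#...#
###..#.##..#..
#.#...###.....
.#..#.#.#.###.
.....#.#.##.#.
####..#.####..
#..#...##..#..
.....#.##.....
####..###.####
...#..#.###...
##.....##.#.##
.#.###.###.##.
..##.###.####.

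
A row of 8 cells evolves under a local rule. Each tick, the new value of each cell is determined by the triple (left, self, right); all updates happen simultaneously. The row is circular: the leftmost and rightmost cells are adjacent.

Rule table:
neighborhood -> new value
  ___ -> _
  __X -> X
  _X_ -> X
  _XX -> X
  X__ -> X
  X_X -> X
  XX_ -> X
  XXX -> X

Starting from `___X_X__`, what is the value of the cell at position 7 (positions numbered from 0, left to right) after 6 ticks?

__XXXXX_
_XXXXXXX
XXXXXXXX
XXXXXXXX  (fixed point — unchanged through tick 6)
position 7 holds X

X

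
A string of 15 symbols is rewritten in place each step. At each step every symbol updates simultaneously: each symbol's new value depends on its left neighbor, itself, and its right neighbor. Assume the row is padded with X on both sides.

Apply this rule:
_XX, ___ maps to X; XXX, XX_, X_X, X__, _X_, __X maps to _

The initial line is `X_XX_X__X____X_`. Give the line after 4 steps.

__X_______XX___
____XXXXX_X__X_
_XX_X__________
_X____XXXXXXXX_

_X____XXXXXXXX_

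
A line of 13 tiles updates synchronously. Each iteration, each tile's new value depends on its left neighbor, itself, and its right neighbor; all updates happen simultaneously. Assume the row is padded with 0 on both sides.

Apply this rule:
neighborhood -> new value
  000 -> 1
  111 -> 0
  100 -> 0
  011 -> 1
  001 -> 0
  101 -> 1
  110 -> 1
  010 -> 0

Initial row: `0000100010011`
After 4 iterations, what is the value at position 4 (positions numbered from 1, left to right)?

1110001000011
1010100011011
0101001011111
0010000110001
position 4 holds 0

0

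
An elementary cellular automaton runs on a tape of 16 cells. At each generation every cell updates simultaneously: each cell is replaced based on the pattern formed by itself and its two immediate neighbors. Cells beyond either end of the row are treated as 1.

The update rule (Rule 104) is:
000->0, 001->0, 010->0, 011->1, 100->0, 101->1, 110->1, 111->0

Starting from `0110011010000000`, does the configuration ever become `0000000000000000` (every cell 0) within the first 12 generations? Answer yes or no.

yes

1110011100000000
0010010100000000
0000001000000000
0000000000000000
all cells are 0 at generation 4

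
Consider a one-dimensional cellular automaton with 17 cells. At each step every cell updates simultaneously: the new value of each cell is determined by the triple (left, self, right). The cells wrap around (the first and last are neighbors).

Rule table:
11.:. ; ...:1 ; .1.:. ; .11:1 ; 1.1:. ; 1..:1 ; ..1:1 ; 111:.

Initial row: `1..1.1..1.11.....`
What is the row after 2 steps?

.11...11..1.11111
.1.1111.11..1....

.1.1111.11..1....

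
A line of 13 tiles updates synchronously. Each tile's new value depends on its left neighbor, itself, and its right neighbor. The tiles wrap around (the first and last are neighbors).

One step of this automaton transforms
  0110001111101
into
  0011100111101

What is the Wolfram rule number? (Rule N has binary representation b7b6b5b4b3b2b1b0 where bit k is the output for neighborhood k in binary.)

position 7: 111 → 1  (bit 7 = 1)
position 2: 110 → 1  (bit 6 = 1)
position 0: 101 → 0  (bit 5 = 0)
position 3: 100 → 1  (bit 4 = 1)
position 1: 011 → 0  (bit 3 = 0)
position 12: 010 → 1  (bit 2 = 1)
position 5: 001 → 0  (bit 1 = 0)
position 4: 000 → 1  (bit 0 = 1)
bits b7..b0 = 11010101 = 213

213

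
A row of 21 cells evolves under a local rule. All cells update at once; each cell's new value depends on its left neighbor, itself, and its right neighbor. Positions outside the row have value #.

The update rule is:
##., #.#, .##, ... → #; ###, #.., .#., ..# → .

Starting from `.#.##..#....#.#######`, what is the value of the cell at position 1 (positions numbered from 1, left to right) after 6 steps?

#.###....##..##......
###.#.##.##..##.####.
..##.######..####..##
..####....#..#..#..#.
..#..#.##...........#
......###.#########.#
position 1 holds .

.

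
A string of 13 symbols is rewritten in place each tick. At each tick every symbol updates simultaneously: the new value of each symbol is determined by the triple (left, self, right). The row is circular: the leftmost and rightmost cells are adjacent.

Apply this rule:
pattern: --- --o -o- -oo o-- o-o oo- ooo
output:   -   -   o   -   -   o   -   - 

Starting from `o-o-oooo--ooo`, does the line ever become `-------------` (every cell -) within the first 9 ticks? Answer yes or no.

-ooo---------
-------------
all cells are - at tick 2

yes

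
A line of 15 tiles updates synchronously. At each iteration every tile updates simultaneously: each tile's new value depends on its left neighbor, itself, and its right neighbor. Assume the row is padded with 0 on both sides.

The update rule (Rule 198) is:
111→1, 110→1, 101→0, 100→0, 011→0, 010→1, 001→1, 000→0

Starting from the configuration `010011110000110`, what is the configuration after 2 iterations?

010100110011010

iteration 1: 110101110001010
iteration 2: 010100110011010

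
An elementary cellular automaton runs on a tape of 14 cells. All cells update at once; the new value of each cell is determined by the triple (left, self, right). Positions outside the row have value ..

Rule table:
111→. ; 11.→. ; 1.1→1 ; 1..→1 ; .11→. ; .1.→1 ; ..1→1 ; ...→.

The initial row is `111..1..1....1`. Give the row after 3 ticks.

tick 1: ...1111111..11
tick 2: ..1.......11..
tick 3: .111.....1..1.

.111.....1..1.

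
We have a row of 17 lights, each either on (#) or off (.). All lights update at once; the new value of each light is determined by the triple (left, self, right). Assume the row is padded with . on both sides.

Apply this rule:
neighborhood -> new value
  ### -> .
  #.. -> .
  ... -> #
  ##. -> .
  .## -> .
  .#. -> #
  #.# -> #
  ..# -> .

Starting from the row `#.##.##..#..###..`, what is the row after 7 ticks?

tick 1: ##..#....#......#
tick 2: ....#.##.#.####.#
tick 3: ###.##..###....##
tick 4: ...#........##...
tick 5: ##.#.######....##
tick 6: ..###.......##...
tick 7: #.....#####....##

#.....#####....##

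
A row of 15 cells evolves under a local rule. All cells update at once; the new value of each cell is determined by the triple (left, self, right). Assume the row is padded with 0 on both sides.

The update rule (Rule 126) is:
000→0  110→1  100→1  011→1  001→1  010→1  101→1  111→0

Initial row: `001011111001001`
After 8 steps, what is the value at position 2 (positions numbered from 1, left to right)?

1

011110001111111
110011011000001
111111111100011
100000000110111
110000001111101
111000011000111
101100111101101
111111100111111
position 2 holds 1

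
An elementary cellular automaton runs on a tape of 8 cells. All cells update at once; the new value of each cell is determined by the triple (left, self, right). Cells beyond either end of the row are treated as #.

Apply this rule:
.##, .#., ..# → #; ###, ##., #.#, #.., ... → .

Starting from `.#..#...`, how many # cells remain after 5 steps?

4

step 1: .#.##..#
step 2: .#.#..##
step 3: .#.#.##.
step 4: .#.#.#..
step 5: .#.#.#.#
count of #: 4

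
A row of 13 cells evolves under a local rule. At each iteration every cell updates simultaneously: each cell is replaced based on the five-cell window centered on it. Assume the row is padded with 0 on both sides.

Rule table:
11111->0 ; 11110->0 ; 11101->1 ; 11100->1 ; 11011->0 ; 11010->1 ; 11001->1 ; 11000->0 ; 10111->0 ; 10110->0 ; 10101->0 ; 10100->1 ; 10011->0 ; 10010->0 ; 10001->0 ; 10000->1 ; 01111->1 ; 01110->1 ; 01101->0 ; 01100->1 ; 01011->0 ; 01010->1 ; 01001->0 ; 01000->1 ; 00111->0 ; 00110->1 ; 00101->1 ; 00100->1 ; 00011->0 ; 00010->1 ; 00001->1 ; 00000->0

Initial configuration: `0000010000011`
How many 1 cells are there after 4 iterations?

9

iteration 1: 0001111101011
iteration 2: 0100100110001
iteration 3: 1100100110011
iteration 4: 1110100111011
count of 1: 9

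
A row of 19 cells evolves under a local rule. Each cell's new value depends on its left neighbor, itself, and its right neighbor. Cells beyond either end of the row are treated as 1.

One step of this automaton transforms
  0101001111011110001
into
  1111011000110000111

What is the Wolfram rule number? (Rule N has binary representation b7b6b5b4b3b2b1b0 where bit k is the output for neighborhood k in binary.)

position 7: 111 → 0  (bit 7 = 0)
position 9: 110 → 0  (bit 6 = 0)
position 0: 101 → 1  (bit 5 = 1)
position 4: 100 → 0  (bit 4 = 0)
position 6: 011 → 1  (bit 3 = 1)
position 1: 010 → 1  (bit 2 = 1)
position 5: 001 → 1  (bit 1 = 1)
position 16: 000 → 1  (bit 0 = 1)
bits b7..b0 = 00101111 = 47

47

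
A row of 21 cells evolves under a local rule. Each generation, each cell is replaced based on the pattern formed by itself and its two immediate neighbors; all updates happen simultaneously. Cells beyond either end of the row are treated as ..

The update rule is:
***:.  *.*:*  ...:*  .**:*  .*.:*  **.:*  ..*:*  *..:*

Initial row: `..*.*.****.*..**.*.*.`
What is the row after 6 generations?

*.....****..........*

*******..************
*.....****..........*
*******..************  (repeats generation 1; period 2)
generation 6: *.....****..........*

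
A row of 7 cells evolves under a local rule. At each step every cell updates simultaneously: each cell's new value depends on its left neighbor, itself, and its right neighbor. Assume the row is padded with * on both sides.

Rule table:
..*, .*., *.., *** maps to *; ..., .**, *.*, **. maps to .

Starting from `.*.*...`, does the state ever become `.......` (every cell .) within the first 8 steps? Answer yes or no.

no

.*.**.*
.*.....
.**...*
...*.*.
*.**.*.
.....*.
*...**.
.*.*...
step 8 is .*.*..., still not uniform .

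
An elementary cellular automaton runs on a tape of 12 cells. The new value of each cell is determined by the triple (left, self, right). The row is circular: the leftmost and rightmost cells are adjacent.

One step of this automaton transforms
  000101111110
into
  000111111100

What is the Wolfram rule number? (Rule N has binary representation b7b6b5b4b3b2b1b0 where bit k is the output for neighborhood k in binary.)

position 6: 111 → 1  (bit 7 = 1)
position 10: 110 → 0  (bit 6 = 0)
position 4: 101 → 1  (bit 5 = 1)
position 11: 100 → 0  (bit 4 = 0)
position 5: 011 → 1  (bit 3 = 1)
position 3: 010 → 1  (bit 2 = 1)
position 2: 001 → 0  (bit 1 = 0)
position 0: 000 → 0  (bit 0 = 0)
bits b7..b0 = 10101100 = 172

172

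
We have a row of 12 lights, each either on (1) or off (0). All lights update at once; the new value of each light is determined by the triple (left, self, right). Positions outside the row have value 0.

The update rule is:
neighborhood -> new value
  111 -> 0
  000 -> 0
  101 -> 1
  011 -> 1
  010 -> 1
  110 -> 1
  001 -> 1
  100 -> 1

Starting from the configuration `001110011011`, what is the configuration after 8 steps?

011011111111
111110000001
100011000011
110111100111
111100111101
100111100111
111100111101  (repeats step 5; period 2)
step 8: 100111100111

100111100111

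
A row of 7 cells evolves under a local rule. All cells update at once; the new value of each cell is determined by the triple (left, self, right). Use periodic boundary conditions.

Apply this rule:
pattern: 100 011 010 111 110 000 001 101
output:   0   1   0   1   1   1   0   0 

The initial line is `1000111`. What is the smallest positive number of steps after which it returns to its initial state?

2

1010111
1000111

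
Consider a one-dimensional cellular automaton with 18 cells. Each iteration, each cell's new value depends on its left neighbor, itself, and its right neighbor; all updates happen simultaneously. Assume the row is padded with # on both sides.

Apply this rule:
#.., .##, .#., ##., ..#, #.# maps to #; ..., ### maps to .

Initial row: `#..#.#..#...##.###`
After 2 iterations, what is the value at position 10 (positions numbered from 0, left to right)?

iteration 1: ##########.#####..
iteration 2: .........###...###
position 10 holds #

#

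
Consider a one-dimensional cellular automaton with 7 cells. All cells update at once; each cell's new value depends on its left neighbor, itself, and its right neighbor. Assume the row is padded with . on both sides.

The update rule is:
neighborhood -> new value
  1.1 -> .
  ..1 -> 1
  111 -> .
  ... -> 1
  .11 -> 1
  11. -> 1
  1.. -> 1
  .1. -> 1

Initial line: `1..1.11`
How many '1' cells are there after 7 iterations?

6

1111.11
1..1.11  (repeats iteration 0; period 2)
iteration 7: 1111.11
count of 1: 6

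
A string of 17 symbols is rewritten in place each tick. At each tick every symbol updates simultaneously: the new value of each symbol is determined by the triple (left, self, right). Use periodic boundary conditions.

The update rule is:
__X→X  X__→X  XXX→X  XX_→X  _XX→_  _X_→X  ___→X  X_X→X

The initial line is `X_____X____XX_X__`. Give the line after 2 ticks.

tick 1: XXXXXXXXXXX_XXXXX
tick 2: XXXXXXXXXXXX_XXXX

XXXXXXXXXXXX_XXXX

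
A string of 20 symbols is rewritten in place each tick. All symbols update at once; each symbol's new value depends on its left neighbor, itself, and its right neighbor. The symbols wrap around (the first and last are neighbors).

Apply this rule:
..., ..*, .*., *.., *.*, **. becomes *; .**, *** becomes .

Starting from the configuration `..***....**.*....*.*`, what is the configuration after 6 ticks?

**....**...........*

tick 1: **..*****.**********
tick 2: .***....**..........
tick 3: *..*****.***********
tick 4: ***....**...........
tick 5: ..*****.************
tick 6: **....**...........*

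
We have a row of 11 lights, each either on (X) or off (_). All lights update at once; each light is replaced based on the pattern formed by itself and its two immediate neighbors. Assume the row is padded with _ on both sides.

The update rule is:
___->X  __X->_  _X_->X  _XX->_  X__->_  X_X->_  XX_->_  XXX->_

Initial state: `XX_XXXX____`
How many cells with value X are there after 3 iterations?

3

________XXX
XXXXXXX____
________XXX
count of X: 3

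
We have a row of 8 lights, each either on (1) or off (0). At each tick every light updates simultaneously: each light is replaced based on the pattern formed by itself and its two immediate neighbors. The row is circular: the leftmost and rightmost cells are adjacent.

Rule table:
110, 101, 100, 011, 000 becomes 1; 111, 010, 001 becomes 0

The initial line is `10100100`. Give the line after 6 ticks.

10010010

01010010
00101001
10010100
01001010
00100101
10010010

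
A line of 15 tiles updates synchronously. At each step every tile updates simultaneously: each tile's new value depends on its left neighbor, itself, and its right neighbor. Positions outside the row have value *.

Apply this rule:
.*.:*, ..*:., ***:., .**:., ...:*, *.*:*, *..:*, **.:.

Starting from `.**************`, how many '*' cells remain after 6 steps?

step 1: *..............
step 2: .*************.
step 3: *.............*
step 4: .************..
step 5: *............*.
step 6: .***********.**
count of *: 13

13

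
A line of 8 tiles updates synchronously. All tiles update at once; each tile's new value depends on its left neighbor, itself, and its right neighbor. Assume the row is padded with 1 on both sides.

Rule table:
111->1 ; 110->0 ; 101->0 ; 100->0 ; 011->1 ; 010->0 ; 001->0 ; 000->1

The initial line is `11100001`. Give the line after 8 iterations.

11001101
10001001
00100001
00001101
01101001
01000001
00011101
01011001

01011001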